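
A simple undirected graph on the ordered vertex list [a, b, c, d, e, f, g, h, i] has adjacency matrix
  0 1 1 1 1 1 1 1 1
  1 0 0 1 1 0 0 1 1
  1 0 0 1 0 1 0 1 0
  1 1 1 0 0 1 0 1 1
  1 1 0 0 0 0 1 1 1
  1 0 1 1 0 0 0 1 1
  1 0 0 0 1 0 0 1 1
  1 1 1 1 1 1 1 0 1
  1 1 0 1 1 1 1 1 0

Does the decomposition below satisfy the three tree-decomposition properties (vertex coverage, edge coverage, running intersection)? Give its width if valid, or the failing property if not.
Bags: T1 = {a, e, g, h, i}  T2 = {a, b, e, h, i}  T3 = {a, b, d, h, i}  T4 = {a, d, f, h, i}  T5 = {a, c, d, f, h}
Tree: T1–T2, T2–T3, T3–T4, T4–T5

Vertex coverage: the bags together contain {a, b, c, d, e, f, g, h, i}, the full vertex set. Edge coverage: each edge of G has both endpoints in at least one bag. Running intersection: for every vertex, the bags containing it form a connected subtree. All three properties hold, so this is a valid tree decomposition of width max|bag| − 1 = 4, and hence tw(G) ≤ 4.

Yes; width 4.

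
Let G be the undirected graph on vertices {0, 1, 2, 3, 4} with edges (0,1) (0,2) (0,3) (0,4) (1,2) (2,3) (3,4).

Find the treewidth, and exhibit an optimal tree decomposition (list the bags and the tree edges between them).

Treewidth 2.
One optimal decomposition is:
Bags: B1 = {0, 3, 4}  B2 = {0, 2, 3}  B3 = {0, 1, 2}
Tree: B1–B2, B2–B3

Each bag holds 3 vertices, so the decomposition has width 2, which upper-bounds the treewidth. For the lower bound, the 3 vertices {0, 1, 2} are pairwise adjacent, and any tree decomposition puts a clique entirely inside one bag — forcing width ≥ 2. Hence tw(G) = 2 exactly.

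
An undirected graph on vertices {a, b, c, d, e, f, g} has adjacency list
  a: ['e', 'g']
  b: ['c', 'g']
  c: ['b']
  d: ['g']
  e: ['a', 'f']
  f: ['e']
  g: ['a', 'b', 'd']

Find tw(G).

A width-1 tree decomposition is:
Bags: B1 = {b, g}  B2 = {a, g}  B3 = {a, e}  B4 = {b, c}  B5 = {d, g}  B6 = {e, f}
Tree: B1–B2, B2–B3, B1–B4, B2–B5, B3–B6
The largest bag has 2 vertices, giving width 1; this decomposition certifies tw(G) ≤ 1. Since G has at least one edge (e.g. g–b), it is not an edgeless graph, so tw(G) ≥ 1. Hence tw(G) = 1 exactly.

1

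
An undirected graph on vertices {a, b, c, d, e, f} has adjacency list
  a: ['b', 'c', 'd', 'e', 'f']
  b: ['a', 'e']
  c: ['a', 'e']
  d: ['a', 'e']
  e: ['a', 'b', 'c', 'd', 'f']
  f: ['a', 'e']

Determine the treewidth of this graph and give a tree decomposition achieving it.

Treewidth 2.
Bags: B1 = {a, e, f}  B2 = {a, b, e}  B3 = {a, c, e}  B4 = {a, d, e}
Tree: B1–B2, B1–B3, B3–B4

Every bag has size at most 3, so the width is 3 − 1 = 2 and tw(G) ≤ 2. Conversely, {a, d, e} is a clique of size 3, and the vertices of any clique must share a bag in every tree decomposition; so some bag has ≥ 3 vertices and tw(G) ≥ 2. Therefore the treewidth is 2.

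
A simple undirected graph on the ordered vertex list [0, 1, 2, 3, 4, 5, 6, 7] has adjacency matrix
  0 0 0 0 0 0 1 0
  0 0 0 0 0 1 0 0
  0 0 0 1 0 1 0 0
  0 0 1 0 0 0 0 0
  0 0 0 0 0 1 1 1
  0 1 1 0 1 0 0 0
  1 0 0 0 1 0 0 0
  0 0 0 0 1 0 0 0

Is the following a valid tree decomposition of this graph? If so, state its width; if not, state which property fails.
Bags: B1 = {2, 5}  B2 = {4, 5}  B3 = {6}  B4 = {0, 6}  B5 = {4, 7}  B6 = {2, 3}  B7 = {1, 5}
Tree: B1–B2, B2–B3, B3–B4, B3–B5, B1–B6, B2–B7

A tree decomposition must satisfy three properties: every vertex lies in some bag; for every edge, both endpoints lie together in some bag; and for every vertex, the bags containing it form a connected subtree. Here edge (4,6) lies in no bag, so the decomposition is invalid.

No — edge (4,6) lies in no bag.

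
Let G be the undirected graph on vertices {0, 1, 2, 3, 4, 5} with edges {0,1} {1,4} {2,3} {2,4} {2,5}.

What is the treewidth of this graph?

1

A width-1 tree decomposition is:
Bags: B1 = {2, 4}  B2 = {2, 5}  B3 = {1, 4}  B4 = {0, 1}  B5 = {2, 3}
Tree: B1–B2, B1–B3, B3–B4, B2–B5
The largest bag has 2 vertices, giving width 1; this decomposition certifies tw(G) ≤ 1. Any graph with an edge has treewidth ≥ 1, and G has the edge 4–2. The upper and lower bounds meet at 1, so that is the treewidth.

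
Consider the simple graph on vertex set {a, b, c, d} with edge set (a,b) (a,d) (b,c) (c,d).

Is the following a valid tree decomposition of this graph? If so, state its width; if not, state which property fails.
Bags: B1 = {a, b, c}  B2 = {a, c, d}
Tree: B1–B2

Yes; width 2.

Vertex coverage: the bags together contain {a, b, c, d}, the full vertex set. Edge coverage: each edge of G has both endpoints in at least one bag. Running intersection: for every vertex, the bags containing it form a connected subtree. All three properties hold, so this is a valid tree decomposition of width max|bag| − 1 = 2, and hence tw(G) ≤ 2.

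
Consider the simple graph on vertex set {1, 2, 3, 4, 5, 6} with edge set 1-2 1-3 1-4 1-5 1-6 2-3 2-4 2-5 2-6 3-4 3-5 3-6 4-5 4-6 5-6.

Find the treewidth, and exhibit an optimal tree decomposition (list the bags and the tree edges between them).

With just one bag of size 6, the width is 6 − 1 = 5, so tw(G) ≤ 5. Conversely, {1, 2, 3, 4, 5, 6} is a clique of size 6, and the vertices of any clique must share a bag in every tree decomposition; so some bag has ≥ 6 vertices and tw(G) ≥ 5. The upper and lower bounds meet at 5, so that is the treewidth.

Treewidth 5.
One optimal decomposition is:
Bags: B1 = {1, 2, 3, 4, 5, 6}
Tree: (single bag)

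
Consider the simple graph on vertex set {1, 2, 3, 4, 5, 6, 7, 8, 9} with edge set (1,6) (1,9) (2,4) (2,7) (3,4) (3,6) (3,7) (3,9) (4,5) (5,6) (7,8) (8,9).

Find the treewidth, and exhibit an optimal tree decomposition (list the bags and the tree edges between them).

The largest bag has 4 vertices, giving width 3; this decomposition certifies tw(G) ≤ 3. For the lower bound: the 4 vertex sets {2,7,8}, {9}, {3}, {1,4,5,6} are disjoint, each induces a connected subgraph, and every pair is joined by at least one edge of G. Contracting each set to a single vertex therefore yields K_{4} as a minor, and since treewidth is minor-monotone, tw(G) ≥ tw(K_{4}) = 3. Therefore the treewidth is 3.

Treewidth 3.
One such decomposition:
Bags: B1 = {2, 7, 8, 9}  B2 = {2, 3, 7, 9}  B3 = {2, 3, 4, 9}  B4 = {1, 3, 4, 9}  B5 = {1, 3, 4, 6}  B6 = {1, 4, 5, 6}
Tree: B1–B2, B2–B3, B3–B4, B4–B5, B5–B6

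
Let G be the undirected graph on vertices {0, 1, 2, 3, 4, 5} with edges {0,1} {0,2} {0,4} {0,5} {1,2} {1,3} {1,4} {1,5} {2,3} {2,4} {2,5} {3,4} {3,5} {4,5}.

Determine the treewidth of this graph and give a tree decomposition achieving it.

The largest bag has 5 vertices, giving width 4; this decomposition certifies tw(G) ≤ 4. On the other hand G contains the 5-clique {0, 1, 2, 4, 5}. A clique must lie in a single bag of any decomposition, so no decomposition can have width below 4. Hence tw(G) = 4 exactly.

Treewidth 4.
One such decomposition:
Bags: B1 = {0, 1, 2, 4, 5}  B2 = {1, 2, 3, 4, 5}
Tree: B1–B2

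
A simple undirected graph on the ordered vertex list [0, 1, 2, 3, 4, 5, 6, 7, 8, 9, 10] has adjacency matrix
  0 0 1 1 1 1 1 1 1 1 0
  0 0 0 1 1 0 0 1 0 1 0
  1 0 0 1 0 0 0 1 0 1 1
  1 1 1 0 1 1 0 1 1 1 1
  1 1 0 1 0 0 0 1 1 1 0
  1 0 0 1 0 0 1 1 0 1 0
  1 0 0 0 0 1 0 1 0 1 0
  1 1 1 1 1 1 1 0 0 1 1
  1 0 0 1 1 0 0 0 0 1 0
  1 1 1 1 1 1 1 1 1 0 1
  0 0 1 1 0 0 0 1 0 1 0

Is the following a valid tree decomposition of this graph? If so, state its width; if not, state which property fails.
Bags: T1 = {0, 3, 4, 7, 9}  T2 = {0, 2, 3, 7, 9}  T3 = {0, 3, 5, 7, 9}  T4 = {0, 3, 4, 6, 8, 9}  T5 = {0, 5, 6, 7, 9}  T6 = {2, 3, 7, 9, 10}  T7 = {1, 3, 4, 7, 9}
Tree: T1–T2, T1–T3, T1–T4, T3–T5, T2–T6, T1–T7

A tree decomposition must satisfy three properties: every vertex lies in some bag; for every edge, both endpoints lie together in some bag; and for every vertex, the bags containing it form a connected subtree. Here bags containing vertex 6 are not connected in the tree, so the decomposition is invalid.

No — bags containing vertex 6 are not connected in the tree.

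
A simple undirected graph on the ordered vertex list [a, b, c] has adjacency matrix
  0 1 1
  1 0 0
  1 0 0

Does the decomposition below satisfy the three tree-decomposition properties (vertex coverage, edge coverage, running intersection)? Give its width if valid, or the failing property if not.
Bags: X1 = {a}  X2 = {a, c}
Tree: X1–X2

No — vertex b appears in no bag.

A tree decomposition must satisfy three properties: every vertex lies in some bag; for every edge, both endpoints lie together in some bag; and for every vertex, the bags containing it form a connected subtree. Here vertex b appears in no bag, so the decomposition is invalid.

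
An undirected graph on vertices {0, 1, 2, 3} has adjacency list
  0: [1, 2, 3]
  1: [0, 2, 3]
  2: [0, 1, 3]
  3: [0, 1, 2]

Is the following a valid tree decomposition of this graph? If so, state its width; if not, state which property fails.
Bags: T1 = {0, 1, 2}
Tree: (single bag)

No — vertex 3 appears in no bag.

A tree decomposition must satisfy three properties: every vertex lies in some bag; for every edge, both endpoints lie together in some bag; and for every vertex, the bags containing it form a connected subtree. Here vertex 3 appears in no bag, so the decomposition is invalid.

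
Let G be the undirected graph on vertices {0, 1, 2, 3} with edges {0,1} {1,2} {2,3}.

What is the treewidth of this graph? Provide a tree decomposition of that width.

The largest bag has 2 vertices, giving width 1; this decomposition certifies tw(G) ≤ 1. Since G has at least one edge (e.g. 2–1), it is not an edgeless graph, so tw(G) ≥ 1. Combining the bounds, tw(G) = 1.

Treewidth 1.
One optimal decomposition is:
Bags: B1 = {1, 2}  B2 = {2, 3}  B3 = {0, 1}
Tree: B1–B2, B1–B3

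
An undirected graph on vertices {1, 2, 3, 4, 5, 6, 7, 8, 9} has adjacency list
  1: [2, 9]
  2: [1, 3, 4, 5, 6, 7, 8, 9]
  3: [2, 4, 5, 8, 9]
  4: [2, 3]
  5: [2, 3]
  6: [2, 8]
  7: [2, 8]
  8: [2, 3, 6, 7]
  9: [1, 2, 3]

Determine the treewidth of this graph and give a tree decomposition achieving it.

Treewidth 2.
Bags: B1 = {2, 7, 8}  B2 = {2, 3, 8}  B3 = {2, 3, 5}  B4 = {2, 6, 8}  B5 = {2, 3, 9}  B6 = {1, 2, 9}  B7 = {2, 3, 4}
Tree: B1–B2, B2–B3, B2–B4, B2–B5, B5–B6, B5–B7

Every bag has size at most 3, so the width is 3 − 1 = 2 and tw(G) ≤ 2. Conversely, {1, 2, 9} is a clique of size 3, and the vertices of any clique must share a bag in every tree decomposition; so some bag has ≥ 3 vertices and tw(G) ≥ 2. Combining the bounds, tw(G) = 2.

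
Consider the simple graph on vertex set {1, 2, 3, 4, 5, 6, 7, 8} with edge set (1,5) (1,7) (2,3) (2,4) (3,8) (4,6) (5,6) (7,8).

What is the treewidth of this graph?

A width-2 tree decomposition is:
Bags: B1 = {2, 4, 6}  B2 = {2, 3, 6}  B3 = {3, 6, 8}  B4 = {6, 7, 8}  B5 = {1, 6, 7}  B6 = {1, 5, 6}
Tree: B1–B2, B2–B3, B3–B4, B4–B5, B5–B6
Each bag holds 3 vertices, so the decomposition has width 2, which upper-bounds the treewidth. For the lower bound, G contains the cycle 6–4–2–3–8–7–1–5–6, so G is not a forest; only forests have treewidth ≤ 1, hence tw(G) ≥ 2. Hence tw(G) = 2 exactly.

2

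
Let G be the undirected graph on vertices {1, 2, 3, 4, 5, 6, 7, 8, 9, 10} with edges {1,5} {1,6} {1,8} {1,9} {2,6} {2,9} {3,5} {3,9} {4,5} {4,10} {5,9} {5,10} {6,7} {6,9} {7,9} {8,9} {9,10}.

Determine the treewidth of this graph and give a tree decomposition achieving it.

Each bag holds 3 vertices, so the decomposition has width 2, which upper-bounds the treewidth. For the lower bound, the 3 vertices {1, 8, 9} are pairwise adjacent, and any tree decomposition puts a clique entirely inside one bag — forcing width ≥ 2. The upper and lower bounds meet at 2, so that is the treewidth.

Treewidth 2.
Bags: B1 = {1, 5, 9}  B2 = {1, 6, 9}  B3 = {1, 8, 9}  B4 = {3, 5, 9}  B5 = {5, 9, 10}  B6 = {2, 6, 9}  B7 = {4, 5, 10}  B8 = {6, 7, 9}
Tree: B1–B2, B2–B3, B1–B4, B4–B5, B2–B6, B5–B7, B6–B8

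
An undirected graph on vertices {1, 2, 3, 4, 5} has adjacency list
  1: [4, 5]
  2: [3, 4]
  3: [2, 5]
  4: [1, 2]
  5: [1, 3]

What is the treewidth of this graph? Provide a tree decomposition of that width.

The largest bag has 3 vertices, giving width 2; this decomposition certifies tw(G) ≤ 2. The edges 1–4–2–3–5–1 form a cycle, so G is not a tree and its treewidth is at least 2. Therefore the treewidth is 2.

Treewidth 2.
Bags: B1 = {1, 2, 4}  B2 = {1, 2, 3}  B3 = {1, 3, 5}
Tree: B1–B2, B2–B3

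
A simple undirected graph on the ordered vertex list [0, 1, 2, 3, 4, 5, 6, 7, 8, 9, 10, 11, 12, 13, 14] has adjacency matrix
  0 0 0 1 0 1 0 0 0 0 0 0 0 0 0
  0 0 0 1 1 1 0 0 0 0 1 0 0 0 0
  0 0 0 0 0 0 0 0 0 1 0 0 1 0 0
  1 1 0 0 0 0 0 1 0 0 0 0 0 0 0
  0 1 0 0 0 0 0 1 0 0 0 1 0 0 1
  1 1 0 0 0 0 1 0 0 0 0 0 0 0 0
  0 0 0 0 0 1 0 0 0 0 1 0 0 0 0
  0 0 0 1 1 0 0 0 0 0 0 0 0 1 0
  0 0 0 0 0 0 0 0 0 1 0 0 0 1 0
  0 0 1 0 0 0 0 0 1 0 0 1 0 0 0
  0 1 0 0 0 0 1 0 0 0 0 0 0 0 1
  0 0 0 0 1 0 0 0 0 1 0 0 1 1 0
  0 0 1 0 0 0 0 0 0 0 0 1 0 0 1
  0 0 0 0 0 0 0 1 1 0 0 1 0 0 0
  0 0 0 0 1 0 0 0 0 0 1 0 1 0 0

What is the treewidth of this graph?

A width-3 tree decomposition is:
Bags: B1 = {2, 8, 9, 13}  B2 = {2, 9, 11, 13}  B3 = {2, 11, 12, 13}  B4 = {7, 11, 12, 13}  B5 = {4, 7, 11, 12}  B6 = {4, 7, 12, 14}  B7 = {3, 4, 7, 14}  B8 = {1, 3, 4, 14}  B9 = {1, 3, 10, 14}  B10 = {0, 1, 3, 10}  B11 = {0, 1, 5, 10}  B12 = {0, 5, 6, 10}
Tree: B1–B2, B2–B3, B3–B4, B4–B5, B5–B6, B6–B7, B7–B8, B8–B9, B9–B10, B10–B11, B11–B12
Every bag has size at most 4, so the width is 4 − 1 = 3 and tw(G) ≤ 3. For the lower bound: the 4 vertex sets {2,8,9}, {13}, {11}, {4,7,12,14} are disjoint, each induces a connected subgraph, and every pair is joined by at least one edge of G. Contracting each set to a single vertex therefore yields K_{4} as a minor, and since treewidth is minor-monotone, tw(G) ≥ tw(K_{4}) = 3. The upper and lower bounds meet at 3, so that is the treewidth.

3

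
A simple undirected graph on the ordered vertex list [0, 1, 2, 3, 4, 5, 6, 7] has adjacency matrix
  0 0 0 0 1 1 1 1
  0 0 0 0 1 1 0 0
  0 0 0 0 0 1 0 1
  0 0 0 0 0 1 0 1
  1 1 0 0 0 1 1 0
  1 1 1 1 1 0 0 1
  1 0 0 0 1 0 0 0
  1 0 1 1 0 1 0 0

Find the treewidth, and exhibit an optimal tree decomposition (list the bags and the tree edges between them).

Treewidth 2.
One such decomposition:
Bags: B1 = {1, 4, 5}  B2 = {0, 4, 5}  B3 = {0, 5, 7}  B4 = {2, 5, 7}  B5 = {3, 5, 7}  B6 = {0, 4, 6}
Tree: B1–B2, B2–B3, B3–B4, B4–B5, B2–B6

The largest bag has 3 vertices, giving width 2; this decomposition certifies tw(G) ≤ 2. For the lower bound, the 3 vertices {1, 4, 5} are pairwise adjacent, and any tree decomposition puts a clique entirely inside one bag — forcing width ≥ 2. The upper and lower bounds meet at 2, so that is the treewidth.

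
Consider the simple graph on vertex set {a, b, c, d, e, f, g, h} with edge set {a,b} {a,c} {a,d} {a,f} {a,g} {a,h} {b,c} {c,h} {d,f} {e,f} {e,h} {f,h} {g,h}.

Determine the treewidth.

A width-2 tree decomposition is:
Bags: B1 = {a, f, h}  B2 = {a, g, h}  B3 = {e, f, h}  B4 = {a, c, h}  B5 = {a, d, f}  B6 = {a, b, c}
Tree: B1–B2, B1–B3, B1–B4, B1–B5, B4–B6
The largest bag has 3 vertices, giving width 2; this decomposition certifies tw(G) ≤ 2. On the other hand G contains the 3-clique {e, f, h}. A clique must lie in a single bag of any decomposition, so no decomposition can have width below 2. Therefore the treewidth is 2.

2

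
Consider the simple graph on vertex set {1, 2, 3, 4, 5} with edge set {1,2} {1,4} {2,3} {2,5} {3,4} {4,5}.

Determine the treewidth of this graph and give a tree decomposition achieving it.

Each bag holds 3 vertices, so the decomposition has width 2, which upper-bounds the treewidth. The edges 3–2–5–4–3 form a cycle, so G is not a tree and its treewidth is at least 2. Combining the bounds, tw(G) = 2.

Treewidth 2.
One such decomposition:
Bags: B1 = {2, 3, 4}  B2 = {2, 4, 5}  B3 = {1, 2, 4}
Tree: B1–B2, B2–B3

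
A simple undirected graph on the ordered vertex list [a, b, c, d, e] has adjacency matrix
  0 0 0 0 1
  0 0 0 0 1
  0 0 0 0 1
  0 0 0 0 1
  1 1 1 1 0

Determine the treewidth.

A width-1 tree decomposition is:
Bags: B1 = {a, e}  B2 = {c, e}  B3 = {b, e}  B4 = {d, e}
Tree: B1–B2, B2–B3, B2–B4
The largest bag has 2 vertices, giving width 1; this decomposition certifies tw(G) ≤ 1. Since G has at least one edge (e.g. e–a), it is not an edgeless graph, so tw(G) ≥ 1. Combining the bounds, tw(G) = 1.

1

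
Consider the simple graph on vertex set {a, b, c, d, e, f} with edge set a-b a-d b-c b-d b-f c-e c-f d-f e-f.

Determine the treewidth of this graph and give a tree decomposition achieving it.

Every bag has size at most 3, so the width is 3 − 1 = 2 and tw(G) ≤ 2. On the other hand G contains the 3-clique {a, b, d}. A clique must lie in a single bag of any decomposition, so no decomposition can have width below 2. Hence tw(G) = 2 exactly.

Treewidth 2.
One optimal decomposition is:
Bags: B1 = {b, d, f}  B2 = {b, c, f}  B3 = {c, e, f}  B4 = {a, b, d}
Tree: B1–B2, B2–B3, B1–B4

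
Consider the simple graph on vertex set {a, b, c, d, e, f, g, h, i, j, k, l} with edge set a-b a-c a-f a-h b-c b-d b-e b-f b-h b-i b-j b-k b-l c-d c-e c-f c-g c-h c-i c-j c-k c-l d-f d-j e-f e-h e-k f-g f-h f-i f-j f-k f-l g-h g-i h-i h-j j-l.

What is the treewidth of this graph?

A width-4 tree decomposition is:
Bags: B1 = {b, c, f, h, j}  B2 = {b, c, f, h, i}  B3 = {b, c, d, f, j}  B4 = {b, c, f, j, l}  B5 = {a, b, c, f, h}  B6 = {c, f, g, h, i}  B7 = {b, c, e, f, h}  B8 = {b, c, e, f, k}
Tree: B1–B2, B1–B3, B3–B4, B1–B5, B2–B6, B5–B7, B7–B8
The largest bag has 5 vertices, giving width 4; this decomposition certifies tw(G) ≤ 4. On the other hand G contains the 5-clique {c, f, g, h, i}. A clique must lie in a single bag of any decomposition, so no decomposition can have width below 4. Therefore the treewidth is 4.

4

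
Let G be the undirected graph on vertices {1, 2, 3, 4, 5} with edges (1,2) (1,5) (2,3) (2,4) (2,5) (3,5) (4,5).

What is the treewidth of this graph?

A width-2 tree decomposition is:
Bags: B1 = {2, 3, 5}  B2 = {2, 4, 5}  B3 = {1, 2, 5}
Tree: B1–B2, B1–B3
Every bag has size at most 3, so the width is 3 − 1 = 2 and tw(G) ≤ 2. Conversely, {1, 2, 5} is a clique of size 3, and the vertices of any clique must share a bag in every tree decomposition; so some bag has ≥ 3 vertices and tw(G) ≥ 2. The upper and lower bounds meet at 2, so that is the treewidth.

2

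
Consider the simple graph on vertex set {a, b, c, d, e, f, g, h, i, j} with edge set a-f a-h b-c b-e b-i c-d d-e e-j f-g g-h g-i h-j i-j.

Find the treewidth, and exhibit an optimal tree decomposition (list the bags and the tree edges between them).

The largest bag has 3 vertices, giving width 2; this decomposition certifies tw(G) ≤ 2. The edges d–c–b–e–d form a cycle, so G is not a tree and its treewidth is at least 2. The upper and lower bounds meet at 2, so that is the treewidth.

Treewidth 2.
Bags: B1 = {c, d, e}  B2 = {b, c, e}  B3 = {b, e, j}  B4 = {b, i, j}  B5 = {h, i, j}  B6 = {g, h, i}  B7 = {a, g, h}  B8 = {a, f, g}
Tree: B1–B2, B2–B3, B3–B4, B4–B5, B5–B6, B6–B7, B7–B8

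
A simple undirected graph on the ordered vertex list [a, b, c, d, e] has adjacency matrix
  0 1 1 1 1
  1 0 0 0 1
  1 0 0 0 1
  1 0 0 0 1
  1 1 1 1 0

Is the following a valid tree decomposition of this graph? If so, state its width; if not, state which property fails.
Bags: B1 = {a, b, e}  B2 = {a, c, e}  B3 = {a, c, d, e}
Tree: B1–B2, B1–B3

A tree decomposition must satisfy three properties: every vertex lies in some bag; for every edge, both endpoints lie together in some bag; and for every vertex, the bags containing it form a connected subtree. Here bags containing vertex c are not connected in the tree, so the decomposition is invalid.

No — bags containing vertex c are not connected in the tree.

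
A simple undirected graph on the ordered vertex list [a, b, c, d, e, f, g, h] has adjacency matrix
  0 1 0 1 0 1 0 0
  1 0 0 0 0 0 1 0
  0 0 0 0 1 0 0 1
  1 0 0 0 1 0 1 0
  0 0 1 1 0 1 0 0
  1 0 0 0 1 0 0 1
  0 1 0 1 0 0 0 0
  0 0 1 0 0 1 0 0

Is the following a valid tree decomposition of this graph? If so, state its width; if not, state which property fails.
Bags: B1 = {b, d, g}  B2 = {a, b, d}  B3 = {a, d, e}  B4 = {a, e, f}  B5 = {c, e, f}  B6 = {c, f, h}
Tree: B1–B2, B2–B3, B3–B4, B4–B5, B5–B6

Yes; width 2.

Every vertex of G appears in some bag (union = {a, b, c, d, e, f, g, h}); every edge is covered by a bag; and for each vertex v the set of bags containing v is connected in the bag tree. The decomposition is therefore valid. The largest bag has 3 vertices, so the width is 2.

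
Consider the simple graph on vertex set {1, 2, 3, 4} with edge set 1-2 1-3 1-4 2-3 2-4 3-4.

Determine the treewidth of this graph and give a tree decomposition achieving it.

A single bag containing all 4 vertices is trivially a valid decomposition of width 3. On the other hand G contains the 4-clique {1, 2, 3, 4}. A clique must lie in a single bag of any decomposition, so no decomposition can have width below 3. Therefore the treewidth is 3.

Treewidth 3.
One optimal decomposition is:
Bags: B1 = {1, 2, 3, 4}
Tree: (single bag)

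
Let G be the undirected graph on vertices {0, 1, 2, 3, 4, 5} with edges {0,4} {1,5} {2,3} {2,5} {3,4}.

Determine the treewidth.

A width-1 tree decomposition is:
Bags: B1 = {0, 4}  B2 = {3, 4}  B3 = {2, 3}  B4 = {2, 5}  B5 = {1, 5}
Tree: B1–B2, B2–B3, B3–B4, B4–B5
The largest bag has 2 vertices, giving width 1; this decomposition certifies tw(G) ≤ 1. Since G has at least one edge (e.g. 0–4), it is not an edgeless graph, so tw(G) ≥ 1. The upper and lower bounds meet at 1, so that is the treewidth.

1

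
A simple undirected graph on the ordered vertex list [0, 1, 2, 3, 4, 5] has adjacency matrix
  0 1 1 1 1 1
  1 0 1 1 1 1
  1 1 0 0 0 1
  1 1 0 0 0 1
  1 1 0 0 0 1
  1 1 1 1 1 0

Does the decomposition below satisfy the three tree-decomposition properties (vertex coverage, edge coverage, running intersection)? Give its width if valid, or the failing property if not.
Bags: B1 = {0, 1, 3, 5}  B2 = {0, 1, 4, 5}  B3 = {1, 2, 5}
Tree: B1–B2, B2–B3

No — edge (0,2) lies in no bag.

A tree decomposition must satisfy three properties: every vertex lies in some bag; for every edge, both endpoints lie together in some bag; and for every vertex, the bags containing it form a connected subtree. Here edge (0,2) lies in no bag, so the decomposition is invalid.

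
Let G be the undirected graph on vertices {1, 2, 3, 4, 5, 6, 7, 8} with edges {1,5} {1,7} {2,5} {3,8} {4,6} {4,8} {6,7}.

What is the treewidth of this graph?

A width-1 tree decomposition is:
Bags: B1 = {2, 5}  B2 = {1, 5}  B3 = {1, 7}  B4 = {6, 7}  B5 = {4, 6}  B6 = {4, 8}  B7 = {3, 8}
Tree: B1–B2, B2–B3, B3–B4, B4–B5, B5–B6, B6–B7
Each bag holds 2 vertices, so the decomposition has width 1, which upper-bounds the treewidth. Any graph with an edge has treewidth ≥ 1, and G has the edge 2–5. Combining the bounds, tw(G) = 1.

1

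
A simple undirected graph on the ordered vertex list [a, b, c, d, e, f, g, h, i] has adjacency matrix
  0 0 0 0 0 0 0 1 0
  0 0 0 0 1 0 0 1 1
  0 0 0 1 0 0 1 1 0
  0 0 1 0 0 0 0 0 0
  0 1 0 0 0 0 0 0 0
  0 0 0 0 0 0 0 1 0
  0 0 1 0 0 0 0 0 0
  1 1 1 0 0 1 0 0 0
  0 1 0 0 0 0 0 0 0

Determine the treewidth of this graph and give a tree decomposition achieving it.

Each bag holds 2 vertices, so the decomposition has width 1, which upper-bounds the treewidth. Any graph with an edge has treewidth ≥ 1, and G has the edge h–c. Therefore the treewidth is 1.

Treewidth 1.
One optimal decomposition is:
Bags: B1 = {c, h}  B2 = {b, h}  B3 = {b, e}  B4 = {b, i}  B5 = {a, h}  B6 = {c, g}  B7 = {c, d}  B8 = {f, h}
Tree: B1–B2, B2–B3, B3–B4, B1–B5, B1–B6, B1–B7, B2–B8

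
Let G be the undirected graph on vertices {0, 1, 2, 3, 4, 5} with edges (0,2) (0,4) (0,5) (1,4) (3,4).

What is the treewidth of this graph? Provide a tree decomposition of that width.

Treewidth 1.
One optimal decomposition is:
Bags: B1 = {0, 4}  B2 = {1, 4}  B3 = {0, 5}  B4 = {3, 4}  B5 = {0, 2}
Tree: B1–B2, B1–B3, B2–B4, B1–B5

Every bag has size at most 2, so the width is 2 − 1 = 1 and tw(G) ≤ 1. G has an edge, so its treewidth is at least 1. Hence tw(G) = 1 exactly.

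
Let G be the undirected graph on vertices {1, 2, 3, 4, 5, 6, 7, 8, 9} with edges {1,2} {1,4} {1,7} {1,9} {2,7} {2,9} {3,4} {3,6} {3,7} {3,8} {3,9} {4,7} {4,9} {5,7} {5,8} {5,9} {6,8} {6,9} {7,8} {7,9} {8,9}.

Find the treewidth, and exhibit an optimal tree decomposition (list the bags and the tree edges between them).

Treewidth 3.
One such decomposition:
Bags: B1 = {1, 4, 7, 9}  B2 = {3, 4, 7, 9}  B3 = {3, 7, 8, 9}  B4 = {5, 7, 8, 9}  B5 = {3, 6, 8, 9}  B6 = {1, 2, 7, 9}
Tree: B1–B2, B2–B3, B3–B4, B3–B5, B1–B6

The largest bag has 4 vertices, giving width 3; this decomposition certifies tw(G) ≤ 3. Conversely, {3, 6, 8, 9} is a clique of size 4, and the vertices of any clique must share a bag in every tree decomposition; so some bag has ≥ 4 vertices and tw(G) ≥ 3. Combining the bounds, tw(G) = 3.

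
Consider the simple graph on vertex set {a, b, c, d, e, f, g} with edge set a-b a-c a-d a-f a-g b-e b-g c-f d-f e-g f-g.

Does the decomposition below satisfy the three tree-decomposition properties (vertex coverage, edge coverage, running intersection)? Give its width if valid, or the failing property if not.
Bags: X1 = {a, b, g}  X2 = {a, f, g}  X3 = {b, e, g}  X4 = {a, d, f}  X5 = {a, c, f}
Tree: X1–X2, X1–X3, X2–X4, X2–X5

Yes; width 2.

Checking the three conditions: (i) the bags cover all of {a, b, c, d, e, f, g}; (ii) for each edge, some bag contains both endpoints; (iii) the bags containing any fixed vertex form a subtree. All hold, so the decomposition is valid with width 3 − 1 = 2.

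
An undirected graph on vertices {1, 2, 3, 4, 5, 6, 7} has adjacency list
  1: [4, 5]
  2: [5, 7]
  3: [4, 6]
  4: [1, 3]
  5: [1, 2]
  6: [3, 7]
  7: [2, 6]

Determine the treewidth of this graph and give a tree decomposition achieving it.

Each bag holds 3 vertices, so the decomposition has width 2, which upper-bounds the treewidth. Since 3–4–1–5–2–7–6–3 is a cycle in G, G is not acyclic. Forests are exactly the graphs of treewidth ≤ 1, so tw(G) ≥ 2. Therefore the treewidth is 2.

Treewidth 2.
One such decomposition:
Bags: B1 = {1, 3, 4}  B2 = {1, 3, 5}  B3 = {2, 3, 5}  B4 = {2, 3, 7}  B5 = {3, 6, 7}
Tree: B1–B2, B2–B3, B3–B4, B4–B5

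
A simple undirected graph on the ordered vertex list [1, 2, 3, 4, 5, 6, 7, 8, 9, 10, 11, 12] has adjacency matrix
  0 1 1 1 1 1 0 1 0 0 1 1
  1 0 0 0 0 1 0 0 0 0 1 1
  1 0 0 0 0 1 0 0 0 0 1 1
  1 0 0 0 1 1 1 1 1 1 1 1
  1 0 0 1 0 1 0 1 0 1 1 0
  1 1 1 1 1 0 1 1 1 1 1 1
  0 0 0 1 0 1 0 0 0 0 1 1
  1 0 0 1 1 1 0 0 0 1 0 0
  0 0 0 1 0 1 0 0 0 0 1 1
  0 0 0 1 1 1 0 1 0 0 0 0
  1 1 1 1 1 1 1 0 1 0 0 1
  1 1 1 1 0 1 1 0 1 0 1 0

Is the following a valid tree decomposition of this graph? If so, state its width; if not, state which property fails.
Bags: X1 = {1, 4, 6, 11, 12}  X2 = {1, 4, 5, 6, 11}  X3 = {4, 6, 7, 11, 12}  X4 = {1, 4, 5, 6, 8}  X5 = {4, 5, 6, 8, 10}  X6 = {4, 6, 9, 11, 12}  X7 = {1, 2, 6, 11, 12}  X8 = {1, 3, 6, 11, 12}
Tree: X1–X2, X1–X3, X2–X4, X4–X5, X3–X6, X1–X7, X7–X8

Checking the three conditions: (i) the bags cover all of {1, 2, 3, 4, 5, 6, 7, 8, 9, 10, 11, 12}; (ii) for each edge, some bag contains both endpoints; (iii) the bags containing any fixed vertex form a subtree. All hold, so the decomposition is valid with width 5 − 1 = 4.

Yes; width 4.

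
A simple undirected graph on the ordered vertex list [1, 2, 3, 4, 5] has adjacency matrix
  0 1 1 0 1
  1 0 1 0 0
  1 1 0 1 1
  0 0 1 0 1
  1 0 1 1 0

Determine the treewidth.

A width-2 tree decomposition is:
Bags: B1 = {3, 4, 5}  B2 = {1, 3, 5}  B3 = {1, 2, 3}
Tree: B1–B2, B2–B3
The largest bag has 3 vertices, giving width 2; this decomposition certifies tw(G) ≤ 2. Conversely, {1, 2, 3} is a clique of size 3, and the vertices of any clique must share a bag in every tree decomposition; so some bag has ≥ 3 vertices and tw(G) ≥ 2. The upper and lower bounds meet at 2, so that is the treewidth.

2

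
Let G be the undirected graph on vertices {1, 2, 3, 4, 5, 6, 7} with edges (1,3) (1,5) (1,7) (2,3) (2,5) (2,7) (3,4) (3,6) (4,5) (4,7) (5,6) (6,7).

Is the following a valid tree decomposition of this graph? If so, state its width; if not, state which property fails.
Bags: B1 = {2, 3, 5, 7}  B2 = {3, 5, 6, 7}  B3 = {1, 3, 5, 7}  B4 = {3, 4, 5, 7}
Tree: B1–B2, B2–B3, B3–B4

Yes; width 3.

Every vertex of G appears in some bag (union = {1, 2, 3, 4, 5, 6, 7}); every edge is covered by a bag; and for each vertex v the set of bags containing v is connected in the bag tree. The decomposition is therefore valid. The largest bag has 4 vertices, so the width is 3.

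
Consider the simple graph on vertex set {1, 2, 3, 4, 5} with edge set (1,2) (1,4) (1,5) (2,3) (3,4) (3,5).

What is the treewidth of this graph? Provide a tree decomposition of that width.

Each bag holds 3 vertices, so the decomposition has width 2, which upper-bounds the treewidth. Since 3–5–1–4–3 is a cycle in G, G is not acyclic. Forests are exactly the graphs of treewidth ≤ 1, so tw(G) ≥ 2. Hence tw(G) = 2 exactly.

Treewidth 2.
One optimal decomposition is:
Bags: B1 = {1, 3, 5}  B2 = {1, 3, 4}  B3 = {1, 2, 3}
Tree: B1–B2, B2–B3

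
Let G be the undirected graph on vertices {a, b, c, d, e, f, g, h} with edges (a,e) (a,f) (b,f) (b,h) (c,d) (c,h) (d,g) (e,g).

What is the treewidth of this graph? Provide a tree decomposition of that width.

Treewidth 2.
One such decomposition:
Bags: B1 = {c, d, g}  B2 = {c, e, g}  B3 = {a, c, e}  B4 = {a, c, f}  B5 = {b, c, f}  B6 = {b, c, h}
Tree: B1–B2, B2–B3, B3–B4, B4–B5, B5–B6

Every bag has size at most 3, so the width is 3 − 1 = 2 and tw(G) ≤ 2. For the lower bound, G contains the cycle c–d–g–e–a–f–b–h–c, so G is not a forest; only forests have treewidth ≤ 1, hence tw(G) ≥ 2. Hence tw(G) = 2 exactly.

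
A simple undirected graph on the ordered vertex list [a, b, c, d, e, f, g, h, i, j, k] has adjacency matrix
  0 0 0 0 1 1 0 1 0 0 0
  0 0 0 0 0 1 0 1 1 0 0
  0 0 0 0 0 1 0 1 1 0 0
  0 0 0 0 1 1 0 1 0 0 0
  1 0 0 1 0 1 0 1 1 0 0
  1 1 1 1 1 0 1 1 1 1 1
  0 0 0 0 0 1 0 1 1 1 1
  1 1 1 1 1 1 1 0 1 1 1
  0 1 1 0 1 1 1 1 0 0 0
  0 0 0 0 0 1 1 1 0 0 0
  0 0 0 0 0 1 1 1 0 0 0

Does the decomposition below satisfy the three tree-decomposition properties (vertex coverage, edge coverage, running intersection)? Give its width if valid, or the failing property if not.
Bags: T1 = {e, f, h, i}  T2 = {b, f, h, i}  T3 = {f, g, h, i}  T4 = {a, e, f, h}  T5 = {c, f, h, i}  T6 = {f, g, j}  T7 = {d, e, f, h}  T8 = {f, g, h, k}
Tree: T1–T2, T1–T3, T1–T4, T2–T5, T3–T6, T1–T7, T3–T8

A tree decomposition must satisfy three properties: every vertex lies in some bag; for every edge, both endpoints lie together in some bag; and for every vertex, the bags containing it form a connected subtree. Here edge (h,j) lies in no bag, so the decomposition is invalid.

No — edge (h,j) lies in no bag.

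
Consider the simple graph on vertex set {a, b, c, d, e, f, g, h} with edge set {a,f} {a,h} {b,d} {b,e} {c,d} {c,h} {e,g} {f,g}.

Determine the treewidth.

A width-2 tree decomposition is:
Bags: B1 = {b, d, e}  B2 = {d, e, g}  B3 = {d, f, g}  B4 = {a, d, f}  B5 = {a, d, h}  B6 = {c, d, h}
Tree: B1–B2, B2–B3, B3–B4, B4–B5, B5–B6
Every bag has size at most 3, so the width is 3 − 1 = 2 and tw(G) ≤ 2. For the lower bound, G contains the cycle d–b–e–g–f–a–h–c–d, so G is not a forest; only forests have treewidth ≤ 1, hence tw(G) ≥ 2. Combining the bounds, tw(G) = 2.

2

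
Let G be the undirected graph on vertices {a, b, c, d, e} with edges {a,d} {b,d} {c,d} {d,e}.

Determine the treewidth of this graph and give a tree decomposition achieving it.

Treewidth 1.
One optimal decomposition is:
Bags: B1 = {a, d}  B2 = {b, d}  B3 = {d, e}  B4 = {c, d}
Tree: B1–B2, B1–B3, B1–B4

Each bag holds 2 vertices, so the decomposition has width 1, which upper-bounds the treewidth. Since G has at least one edge (e.g. a–d), it is not an edgeless graph, so tw(G) ≥ 1. Combining the bounds, tw(G) = 1.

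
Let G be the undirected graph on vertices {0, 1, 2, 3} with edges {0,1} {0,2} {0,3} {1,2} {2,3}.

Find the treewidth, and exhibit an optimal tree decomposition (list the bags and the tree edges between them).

Treewidth 2.
Bags: B1 = {0, 2, 3}  B2 = {0, 1, 2}
Tree: B1–B2

Each bag holds 3 vertices, so the decomposition has width 2, which upper-bounds the treewidth. On the other hand G contains the 3-clique {0, 1, 2}. A clique must lie in a single bag of any decomposition, so no decomposition can have width below 2. Combining the bounds, tw(G) = 2.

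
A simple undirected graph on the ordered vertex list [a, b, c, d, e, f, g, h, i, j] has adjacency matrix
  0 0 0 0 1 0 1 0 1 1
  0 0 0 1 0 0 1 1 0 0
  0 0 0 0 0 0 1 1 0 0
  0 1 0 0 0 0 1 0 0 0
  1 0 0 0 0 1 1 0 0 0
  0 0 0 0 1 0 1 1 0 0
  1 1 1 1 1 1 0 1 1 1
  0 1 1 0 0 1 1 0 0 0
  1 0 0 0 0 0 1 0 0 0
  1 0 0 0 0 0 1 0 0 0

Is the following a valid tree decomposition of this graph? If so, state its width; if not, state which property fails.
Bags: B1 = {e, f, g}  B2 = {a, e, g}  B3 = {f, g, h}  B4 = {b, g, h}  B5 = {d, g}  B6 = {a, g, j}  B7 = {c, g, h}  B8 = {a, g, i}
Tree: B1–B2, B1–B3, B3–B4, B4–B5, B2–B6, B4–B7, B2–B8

No — edge (b,d) lies in no bag.

A tree decomposition must satisfy three properties: every vertex lies in some bag; for every edge, both endpoints lie together in some bag; and for every vertex, the bags containing it form a connected subtree. Here edge (b,d) lies in no bag, so the decomposition is invalid.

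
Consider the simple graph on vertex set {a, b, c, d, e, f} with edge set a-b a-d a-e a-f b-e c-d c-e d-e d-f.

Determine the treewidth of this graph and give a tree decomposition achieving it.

Each bag holds 3 vertices, so the decomposition has width 2, which upper-bounds the treewidth. Conversely, {c, d, e} is a clique of size 3, and the vertices of any clique must share a bag in every tree decomposition; so some bag has ≥ 3 vertices and tw(G) ≥ 2. Hence tw(G) = 2 exactly.

Treewidth 2.
Bags: B1 = {a, d, e}  B2 = {a, b, e}  B3 = {c, d, e}  B4 = {a, d, f}
Tree: B1–B2, B1–B3, B1–B4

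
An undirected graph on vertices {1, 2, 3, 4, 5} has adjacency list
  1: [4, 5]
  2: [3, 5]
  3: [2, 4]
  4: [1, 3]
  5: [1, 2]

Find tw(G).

2

A width-2 tree decomposition is:
Bags: B1 = {1, 2, 5}  B2 = {1, 2, 4}  B3 = {2, 3, 4}
Tree: B1–B2, B2–B3
Every bag has size at most 3, so the width is 3 − 1 = 2 and tw(G) ≤ 2. Since 2–5–1–4–3–2 is a cycle in G, G is not acyclic. Forests are exactly the graphs of treewidth ≤ 1, so tw(G) ≥ 2. Therefore the treewidth is 2.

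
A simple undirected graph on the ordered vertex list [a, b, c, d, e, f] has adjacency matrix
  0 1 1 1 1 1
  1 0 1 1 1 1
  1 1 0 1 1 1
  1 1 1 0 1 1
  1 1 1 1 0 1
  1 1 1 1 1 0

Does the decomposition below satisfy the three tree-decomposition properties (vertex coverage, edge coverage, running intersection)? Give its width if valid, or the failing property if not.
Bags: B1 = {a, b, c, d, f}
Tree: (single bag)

No — vertex e appears in no bag.

A tree decomposition must satisfy three properties: every vertex lies in some bag; for every edge, both endpoints lie together in some bag; and for every vertex, the bags containing it form a connected subtree. Here vertex e appears in no bag, so the decomposition is invalid.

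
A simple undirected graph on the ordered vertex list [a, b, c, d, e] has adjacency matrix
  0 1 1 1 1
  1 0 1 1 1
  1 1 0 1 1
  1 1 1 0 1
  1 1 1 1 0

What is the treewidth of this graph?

A width-4 tree decomposition is:
Bags: B1 = {a, b, c, d, e}
Tree: (single bag)
A single bag containing all 5 vertices is trivially a valid decomposition of width 4. On the other hand G contains the 5-clique {a, b, c, d, e}. A clique must lie in a single bag of any decomposition, so no decomposition can have width below 4. Combining the bounds, tw(G) = 4.

4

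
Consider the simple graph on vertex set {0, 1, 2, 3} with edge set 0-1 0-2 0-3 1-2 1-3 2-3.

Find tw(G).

A width-3 tree decomposition is:
Bags: B1 = {0, 1, 2, 3}
Tree: (single bag)
With just one bag of size 4, the width is 4 − 1 = 3, so tw(G) ≤ 3. Conversely, {0, 1, 2, 3} is a clique of size 4, and the vertices of any clique must share a bag in every tree decomposition; so some bag has ≥ 4 vertices and tw(G) ≥ 3. The upper and lower bounds meet at 3, so that is the treewidth.

3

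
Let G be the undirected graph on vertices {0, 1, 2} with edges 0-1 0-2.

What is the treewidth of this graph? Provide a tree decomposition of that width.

Each bag holds 2 vertices, so the decomposition has width 1, which upper-bounds the treewidth. G has an edge, so its treewidth is at least 1. Hence tw(G) = 1 exactly.

Treewidth 1.
One such decomposition:
Bags: B1 = {0, 2}  B2 = {0, 1}
Tree: B1–B2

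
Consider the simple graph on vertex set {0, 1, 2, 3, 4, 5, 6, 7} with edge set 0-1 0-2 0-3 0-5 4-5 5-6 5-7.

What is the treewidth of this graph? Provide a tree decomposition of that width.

The largest bag has 2 vertices, giving width 1; this decomposition certifies tw(G) ≤ 1. G has an edge, so its treewidth is at least 1. Therefore the treewidth is 1.

Treewidth 1.
One such decomposition:
Bags: B1 = {0, 1}  B2 = {0, 5}  B3 = {5, 7}  B4 = {0, 2}  B5 = {4, 5}  B6 = {5, 6}  B7 = {0, 3}
Tree: B1–B2, B2–B3, B2–B4, B3–B5, B5–B6, B4–B7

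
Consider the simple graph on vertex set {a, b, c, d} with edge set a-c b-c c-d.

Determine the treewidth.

A width-1 tree decomposition is:
Bags: B1 = {c, d}  B2 = {a, c}  B3 = {b, c}
Tree: B1–B2, B2–B3
The largest bag has 2 vertices, giving width 1; this decomposition certifies tw(G) ≤ 1. G has an edge, so its treewidth is at least 1. The upper and lower bounds meet at 1, so that is the treewidth.

1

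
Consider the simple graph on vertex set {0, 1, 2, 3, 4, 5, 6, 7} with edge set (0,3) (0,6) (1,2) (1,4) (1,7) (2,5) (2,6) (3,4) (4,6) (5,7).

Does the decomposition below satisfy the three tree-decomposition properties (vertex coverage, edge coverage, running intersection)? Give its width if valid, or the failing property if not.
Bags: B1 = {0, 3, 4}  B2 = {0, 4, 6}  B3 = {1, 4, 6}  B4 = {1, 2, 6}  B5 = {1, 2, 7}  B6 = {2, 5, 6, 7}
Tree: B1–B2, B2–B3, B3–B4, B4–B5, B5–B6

No — bags containing vertex 6 are not connected in the tree.

A tree decomposition must satisfy three properties: every vertex lies in some bag; for every edge, both endpoints lie together in some bag; and for every vertex, the bags containing it form a connected subtree. Here bags containing vertex 6 are not connected in the tree, so the decomposition is invalid.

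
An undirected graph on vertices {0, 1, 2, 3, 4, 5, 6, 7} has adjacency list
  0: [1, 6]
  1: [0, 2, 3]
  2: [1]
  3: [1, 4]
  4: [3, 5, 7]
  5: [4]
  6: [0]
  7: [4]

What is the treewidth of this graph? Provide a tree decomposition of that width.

Treewidth 1.
One optimal decomposition is:
Bags: B1 = {1, 3}  B2 = {3, 4}  B3 = {4, 5}  B4 = {4, 7}  B5 = {1, 2}  B6 = {0, 1}  B7 = {0, 6}
Tree: B1–B2, B2–B3, B3–B4, B1–B5, B5–B6, B6–B7

Each bag holds 2 vertices, so the decomposition has width 1, which upper-bounds the treewidth. Since G has at least one edge (e.g. 3–1), it is not an edgeless graph, so tw(G) ≥ 1. Therefore the treewidth is 1.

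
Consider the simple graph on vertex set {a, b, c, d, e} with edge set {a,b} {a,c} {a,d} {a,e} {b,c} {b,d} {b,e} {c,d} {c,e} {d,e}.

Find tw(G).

A width-4 tree decomposition is:
Bags: B1 = {a, b, c, d, e}
Tree: (single bag)
With just one bag of size 5, the width is 5 − 1 = 4, so tw(G) ≤ 4. For the lower bound, the 5 vertices {a, b, c, d, e} are pairwise adjacent, and any tree decomposition puts a clique entirely inside one bag — forcing width ≥ 4. Hence tw(G) = 4 exactly.

4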